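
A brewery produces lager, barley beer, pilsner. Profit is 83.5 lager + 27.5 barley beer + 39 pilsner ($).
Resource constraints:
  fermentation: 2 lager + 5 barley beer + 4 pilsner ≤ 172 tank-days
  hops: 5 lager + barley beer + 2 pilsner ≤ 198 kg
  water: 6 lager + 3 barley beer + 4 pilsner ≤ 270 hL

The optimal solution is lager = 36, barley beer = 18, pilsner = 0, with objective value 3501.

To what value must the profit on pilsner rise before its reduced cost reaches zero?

Binding: hops and water. Non-binding: fermentation (10 unused).
By complementary slackness, y = 0 for the non-binding constraint.
The binding rows give the dual system: 5·y_hops + 6·y_water = 83.5 and 1·y_hops + 3·y_water = 27.5.
This yields shadow prices y_hops = 9.5, y_water = 6.
pilsner enters the basis when its profit ≥ yᵀa₃ = 9.5·2 + 6·4 = 43.

43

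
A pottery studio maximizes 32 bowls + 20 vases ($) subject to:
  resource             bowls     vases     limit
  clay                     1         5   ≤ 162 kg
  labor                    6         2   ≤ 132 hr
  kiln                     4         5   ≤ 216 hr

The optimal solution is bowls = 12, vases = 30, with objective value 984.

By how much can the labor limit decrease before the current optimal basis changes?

67.2

Binding constraints: clay, labor. The basis is B = [[1,5],[6,2]] with det -28.
Per unit decrease in labor, x* moves by d = (-0.1786, 0.0357).
The basis stays optimal until bowls reaches 0; allowable decrease = 67.2 hr.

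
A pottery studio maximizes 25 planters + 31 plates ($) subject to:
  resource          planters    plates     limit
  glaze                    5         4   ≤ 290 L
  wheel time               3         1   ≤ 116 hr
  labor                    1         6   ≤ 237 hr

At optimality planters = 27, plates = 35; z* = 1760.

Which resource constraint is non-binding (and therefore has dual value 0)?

glaze: 275/290 (slack 15)
wheel time: 116/116 (binding)
labor: 237/237 (binding)
By complementary slackness, a constraint with positive slack has shadow price 0 → glaze.

glaze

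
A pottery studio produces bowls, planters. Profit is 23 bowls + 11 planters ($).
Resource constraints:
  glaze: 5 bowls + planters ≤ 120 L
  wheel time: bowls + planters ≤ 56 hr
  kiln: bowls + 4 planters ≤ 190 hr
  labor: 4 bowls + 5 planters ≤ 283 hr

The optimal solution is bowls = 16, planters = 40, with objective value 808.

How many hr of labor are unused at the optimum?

19

labor used = 4·16 + 5·40 = 264; slack = 283 − 264 = 19.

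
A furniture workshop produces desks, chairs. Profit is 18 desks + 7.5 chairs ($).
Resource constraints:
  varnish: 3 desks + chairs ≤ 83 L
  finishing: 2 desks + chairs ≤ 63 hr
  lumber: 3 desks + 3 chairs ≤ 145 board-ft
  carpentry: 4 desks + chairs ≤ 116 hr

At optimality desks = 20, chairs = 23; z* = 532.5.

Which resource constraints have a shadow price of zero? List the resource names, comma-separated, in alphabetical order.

varnish: 83/83 (binding)
finishing: 63/63 (binding)
lumber: 129/145 (slack 16)
carpentry: 103/116 (slack 13)
By complementary slackness, a constraint with positive slack has shadow price 0 → carpentry, lumber.

carpentry, lumber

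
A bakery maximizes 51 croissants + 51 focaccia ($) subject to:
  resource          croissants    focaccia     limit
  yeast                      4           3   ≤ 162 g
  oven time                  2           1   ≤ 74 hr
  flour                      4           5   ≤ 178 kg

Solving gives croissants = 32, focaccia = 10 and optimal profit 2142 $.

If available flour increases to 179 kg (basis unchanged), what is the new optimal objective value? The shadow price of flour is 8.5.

2150.5

Δb = 1, so new z* = 2142 + (8.5)·(1) = 2142 + 8.5 = 2150.5.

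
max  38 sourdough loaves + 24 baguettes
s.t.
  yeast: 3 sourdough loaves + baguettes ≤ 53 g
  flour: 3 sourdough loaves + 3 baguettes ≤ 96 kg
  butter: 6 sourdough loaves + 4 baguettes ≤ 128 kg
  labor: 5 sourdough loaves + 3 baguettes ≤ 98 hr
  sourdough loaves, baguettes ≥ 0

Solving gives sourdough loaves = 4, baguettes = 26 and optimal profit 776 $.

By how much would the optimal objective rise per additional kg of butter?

At the optimum: yeast uses 38 of 53 (slack = 15); flour uses 90 of 96 (slack = 6); butter uses 128 of 128 (binding); labor uses 98 of 98 (binding).
Since yeast, flour are not tight, their duals are 0.
Dual feasibility on the basic columns requires 6·y_butter + 5·y_labor = 38, 4·y_butter + 3·y_labor = 24.
Solving: y_butter = 3, y_labor = 4.
Shadow price of butter = 3.

3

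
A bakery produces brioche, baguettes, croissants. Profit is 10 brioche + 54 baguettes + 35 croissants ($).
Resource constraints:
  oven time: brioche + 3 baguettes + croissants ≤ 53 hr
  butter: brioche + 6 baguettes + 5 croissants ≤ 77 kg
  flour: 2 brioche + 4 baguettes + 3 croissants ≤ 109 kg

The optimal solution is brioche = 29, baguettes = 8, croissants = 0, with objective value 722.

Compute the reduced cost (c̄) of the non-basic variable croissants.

-7

Check each constraint at x*: oven time 53/53 (tight); butter 77/77 (tight); flour 90/109 (slack 19).
Since flour is not tight, its dual is 0.
From A_Bᵀ y = c: 1·y_oven time + 1·y_butter = 10; 3·y_oven time + 6·y_butter = 54.
This yields shadow prices y_oven time = 2, y_butter = 8.
Reduced cost of croissants: c₃ − yᵀa₃ = 35 − (2·1 + 8·5) = 35 − 42 = -7.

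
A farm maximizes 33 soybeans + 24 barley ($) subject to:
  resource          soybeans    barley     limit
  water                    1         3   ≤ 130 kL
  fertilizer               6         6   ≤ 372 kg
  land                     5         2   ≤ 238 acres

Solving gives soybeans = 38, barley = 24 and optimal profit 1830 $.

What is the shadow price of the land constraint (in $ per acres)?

Check each constraint at x*: water 110/130 (slack 20); fertilizer 372/372 (tight); land 238/238 (tight).
Slack constraints have shadow price 0 (complementary slackness).
From A_Bᵀ y = c: 6·y_fertilizer + 5·y_land = 33; 6·y_fertilizer + 2·y_land = 24.
→ y_fertilizer = 3 and y_land = 3.
Shadow price of land = 3.

3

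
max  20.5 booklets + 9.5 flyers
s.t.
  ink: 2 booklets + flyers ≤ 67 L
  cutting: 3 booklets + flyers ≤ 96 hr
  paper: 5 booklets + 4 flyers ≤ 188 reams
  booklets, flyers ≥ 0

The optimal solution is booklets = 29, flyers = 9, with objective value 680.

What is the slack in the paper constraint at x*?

7

paper used = 5·29 + 4·9 = 181; slack = 188 − 181 = 7.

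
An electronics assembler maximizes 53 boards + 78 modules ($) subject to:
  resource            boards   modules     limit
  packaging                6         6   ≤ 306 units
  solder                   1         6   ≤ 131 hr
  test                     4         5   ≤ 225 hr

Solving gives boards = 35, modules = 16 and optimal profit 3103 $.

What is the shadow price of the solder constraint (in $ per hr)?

5

At the optimum: packaging uses 306 of 306 (binding); solder uses 131 of 131 (binding); test uses 220 of 225 (slack = 5).
Since test is not tight, its dual is 0.
From A_Bᵀ y = c: 6·y_packaging + 1·y_solder = 53; 6·y_packaging + 6·y_solder = 78.
→ y_packaging = 8 and y_solder = 5.
Shadow price of solder = 5.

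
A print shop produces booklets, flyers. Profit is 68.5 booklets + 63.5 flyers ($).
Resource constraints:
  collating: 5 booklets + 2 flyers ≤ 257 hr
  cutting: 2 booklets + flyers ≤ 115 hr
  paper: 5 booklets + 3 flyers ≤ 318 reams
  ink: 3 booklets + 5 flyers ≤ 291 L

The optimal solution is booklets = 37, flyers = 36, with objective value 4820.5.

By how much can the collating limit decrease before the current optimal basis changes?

Binding constraints: collating, ink. The basis is B = [[5,2],[3,5]] with det 19.
Per unit decrease in collating, x* moves by d = (-0.2632, 0.1579).
The basis stays optimal until booklets reaches 0; allowable decrease = 140.6 hr.

140.6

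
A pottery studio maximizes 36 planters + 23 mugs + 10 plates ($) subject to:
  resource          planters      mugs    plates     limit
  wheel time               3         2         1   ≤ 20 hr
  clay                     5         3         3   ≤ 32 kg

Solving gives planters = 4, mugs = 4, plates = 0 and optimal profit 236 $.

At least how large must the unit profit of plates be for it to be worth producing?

Check each constraint at x*: wheel time 20/20 (tight); clay 32/32 (tight).
Dual feasibility on the basic columns requires 3·y_wheel time + 5·y_clay = 36, 2·y_wheel time + 3·y_clay = 23.
→ y_wheel time = 7 and y_clay = 3.
plates enters the basis when its profit ≥ yᵀa₃ = 7·1 + 3·3 = 16.

16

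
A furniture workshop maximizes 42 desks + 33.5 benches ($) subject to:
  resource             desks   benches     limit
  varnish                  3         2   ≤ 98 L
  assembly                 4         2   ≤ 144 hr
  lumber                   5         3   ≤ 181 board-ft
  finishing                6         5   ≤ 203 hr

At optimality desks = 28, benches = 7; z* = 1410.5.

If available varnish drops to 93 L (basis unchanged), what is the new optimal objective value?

Check each constraint at x*: varnish 98/98 (tight); assembly 126/144 (slack 18); lumber 161/181 (slack 20); finishing 203/203 (tight).
By complementary slackness, y = 0 for the non-binding constraints.
Dual feasibility on the basic columns requires 3·y_varnish + 6·y_finishing = 42, 2·y_varnish + 5·y_finishing = 33.5.
Solving: y_varnish = 3, y_finishing = 5.5.
Δz = y_varnish·Δb = 3 × (-5) = -15, so new z* = 1410.5 − 15 = 1395.5.

1395.5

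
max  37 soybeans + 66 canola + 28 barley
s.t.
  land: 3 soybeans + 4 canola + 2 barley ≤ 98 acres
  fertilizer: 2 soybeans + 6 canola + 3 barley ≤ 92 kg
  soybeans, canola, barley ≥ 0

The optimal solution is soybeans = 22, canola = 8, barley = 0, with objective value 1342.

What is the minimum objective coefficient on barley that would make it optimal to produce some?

Check each constraint at x*: land 98/98 (tight); fertilizer 92/92 (tight).
From A_Bᵀ y = c: 3·y_land + 2·y_fertilizer = 37; 4·y_land + 6·y_fertilizer = 66.
→ y_land = 9 and y_fertilizer = 5.
barley enters the basis when its profit ≥ yᵀa₃ = 9·2 + 5·3 = 33.

33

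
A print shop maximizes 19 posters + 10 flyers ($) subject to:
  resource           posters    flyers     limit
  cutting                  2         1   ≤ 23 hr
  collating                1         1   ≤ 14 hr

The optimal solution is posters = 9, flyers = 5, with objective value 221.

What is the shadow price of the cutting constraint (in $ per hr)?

At the optimum: cutting uses 23 of 23 (binding); collating uses 14 of 14 (binding).
Dual feasibility on the basic columns requires 2·y_cutting + 1·y_collating = 19, 1·y_cutting + 1·y_collating = 10.
This yields shadow prices y_cutting = 9, y_collating = 1.
Shadow price of cutting = 9.

9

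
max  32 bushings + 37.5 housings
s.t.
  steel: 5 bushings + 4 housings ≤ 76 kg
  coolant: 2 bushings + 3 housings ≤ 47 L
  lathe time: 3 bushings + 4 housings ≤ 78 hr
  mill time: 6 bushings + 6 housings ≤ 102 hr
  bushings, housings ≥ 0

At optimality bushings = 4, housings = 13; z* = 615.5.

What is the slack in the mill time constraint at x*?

mill time used = 6·4 + 6·13 = 102; slack = 102 − 102 = 0.

0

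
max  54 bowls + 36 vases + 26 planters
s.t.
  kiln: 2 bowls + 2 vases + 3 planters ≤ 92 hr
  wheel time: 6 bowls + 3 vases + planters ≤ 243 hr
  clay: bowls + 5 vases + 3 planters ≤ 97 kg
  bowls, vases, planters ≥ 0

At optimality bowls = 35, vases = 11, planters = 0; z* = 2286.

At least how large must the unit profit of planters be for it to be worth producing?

33

At the optimum: kiln uses 92 of 92 (binding); wheel time uses 243 of 243 (binding); clay uses 90 of 97 (slack = 7).
Slack constraints have shadow price 0 (complementary slackness).
From A_Bᵀ y = c: 2·y_kiln + 6·y_wheel time = 54; 2·y_kiln + 3·y_wheel time = 36.
Solving: y_kiln = 9, y_wheel time = 6.
planters enters the basis when its profit ≥ yᵀa₃ = 9·3 + 6·1 = 33.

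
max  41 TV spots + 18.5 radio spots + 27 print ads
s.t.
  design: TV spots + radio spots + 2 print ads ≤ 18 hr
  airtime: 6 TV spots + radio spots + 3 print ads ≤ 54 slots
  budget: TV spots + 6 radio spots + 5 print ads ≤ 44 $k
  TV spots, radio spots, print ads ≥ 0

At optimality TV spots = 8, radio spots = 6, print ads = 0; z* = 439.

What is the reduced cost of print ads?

Check each constraint at x*: design 14/18 (slack 4); airtime 54/54 (tight); budget 44/44 (tight).
Since design is not tight, its dual is 0.
The binding rows give the dual system: 6·y_airtime + 1·y_budget = 41 and 1·y_airtime + 6·y_budget = 18.5.
→ y_airtime = 6.5 and y_budget = 2.
Reduced cost of print ads: c₃ − yᵀa₃ = 27 − (6.5·3 + 2·5) = 27 − 29.5 = -2.5.

-2.5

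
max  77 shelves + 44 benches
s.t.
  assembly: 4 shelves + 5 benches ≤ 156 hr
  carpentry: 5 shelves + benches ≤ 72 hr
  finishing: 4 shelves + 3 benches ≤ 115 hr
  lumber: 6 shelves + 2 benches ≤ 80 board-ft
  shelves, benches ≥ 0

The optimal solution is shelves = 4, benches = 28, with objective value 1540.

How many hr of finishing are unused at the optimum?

finishing used = 4·4 + 3·28 = 100; slack = 115 − 100 = 15.

15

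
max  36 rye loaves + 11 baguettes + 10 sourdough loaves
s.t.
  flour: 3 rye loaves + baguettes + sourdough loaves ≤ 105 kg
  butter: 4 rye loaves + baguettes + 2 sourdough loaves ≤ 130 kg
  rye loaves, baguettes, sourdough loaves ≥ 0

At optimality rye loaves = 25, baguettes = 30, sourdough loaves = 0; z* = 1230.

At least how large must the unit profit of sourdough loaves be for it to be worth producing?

Check each constraint at x*: flour 105/105 (tight); butter 130/130 (tight).
From A_Bᵀ y = c: 3·y_flour + 4·y_butter = 36; 1·y_flour + 1·y_butter = 11.
Solving: y_flour = 8, y_butter = 3.
sourdough loaves enters the basis when its profit ≥ yᵀa₃ = 8·1 + 3·2 = 14.

14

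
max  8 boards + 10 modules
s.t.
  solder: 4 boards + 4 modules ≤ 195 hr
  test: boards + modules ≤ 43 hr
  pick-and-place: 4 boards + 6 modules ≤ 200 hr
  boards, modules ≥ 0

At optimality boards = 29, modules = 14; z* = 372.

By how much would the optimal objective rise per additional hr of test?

4

At the optimum: solder uses 172 of 195 (slack = 23); test uses 43 of 43 (binding); pick-and-place uses 200 of 200 (binding).
Slack constraints have shadow price 0 (complementary slackness).
The binding rows give the dual system: 1·y_test + 4·y_pick-and-place = 8 and 1·y_test + 6·y_pick-and-place = 10.
This yields shadow prices y_test = 4, y_pick-and-place = 1.
Shadow price of test = 4.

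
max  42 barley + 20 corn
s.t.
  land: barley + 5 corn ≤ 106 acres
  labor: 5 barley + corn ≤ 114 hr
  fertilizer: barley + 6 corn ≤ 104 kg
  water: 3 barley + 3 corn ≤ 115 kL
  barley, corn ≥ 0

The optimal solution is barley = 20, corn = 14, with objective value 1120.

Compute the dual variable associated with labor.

Check each constraint at x*: land 90/106 (slack 16); labor 114/114 (tight); fertilizer 104/104 (tight); water 102/115 (slack 13).
Slack constraints have shadow price 0 (complementary slackness).
From A_Bᵀ y = c: 5·y_labor + 1·y_fertilizer = 42; 1·y_labor + 6·y_fertilizer = 20.
Solving: y_labor = 8, y_fertilizer = 2.
Shadow price of labor = 8.

8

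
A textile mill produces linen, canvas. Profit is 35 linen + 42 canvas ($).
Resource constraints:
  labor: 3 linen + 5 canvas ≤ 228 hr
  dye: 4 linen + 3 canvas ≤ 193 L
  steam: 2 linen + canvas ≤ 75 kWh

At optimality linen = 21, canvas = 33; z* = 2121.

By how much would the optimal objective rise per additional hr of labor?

7

Check each constraint at x*: labor 228/228 (tight); dye 183/193 (slack 10); steam 75/75 (tight).
Slack constraints have shadow price 0 (complementary slackness).
Dual feasibility on the basic columns requires 3·y_labor + 2·y_steam = 35, 5·y_labor + 1·y_steam = 42.
Solving: y_labor = 7, y_steam = 7.
Shadow price of labor = 7.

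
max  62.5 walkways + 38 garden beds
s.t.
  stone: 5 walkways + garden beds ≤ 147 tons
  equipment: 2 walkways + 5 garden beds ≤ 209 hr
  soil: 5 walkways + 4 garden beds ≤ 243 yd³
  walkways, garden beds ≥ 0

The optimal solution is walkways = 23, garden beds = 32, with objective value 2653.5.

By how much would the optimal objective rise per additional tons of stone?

4

Binding: stone and soil. Non-binding: equipment (3 unused).
Since equipment is not tight, its dual is 0.
From A_Bᵀ y = c: 5·y_stone + 5·y_soil = 62.5; 1·y_stone + 4·y_soil = 38.
Solving: y_stone = 4, y_soil = 8.5.
Shadow price of stone = 4.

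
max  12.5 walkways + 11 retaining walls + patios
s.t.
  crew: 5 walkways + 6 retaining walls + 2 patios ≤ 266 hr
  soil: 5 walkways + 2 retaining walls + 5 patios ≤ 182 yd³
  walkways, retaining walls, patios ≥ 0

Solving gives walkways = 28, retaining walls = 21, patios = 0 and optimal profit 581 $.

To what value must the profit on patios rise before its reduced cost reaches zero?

At the optimum: crew uses 266 of 266 (binding); soil uses 182 of 182 (binding).
From A_Bᵀ y = c: 5·y_crew + 5·y_soil = 12.5; 6·y_crew + 2·y_soil = 11.
Solving: y_crew = 1.5, y_soil = 1.
patios enters the basis when its profit ≥ yᵀa₃ = 1.5·2 + 1·5 = 8.

8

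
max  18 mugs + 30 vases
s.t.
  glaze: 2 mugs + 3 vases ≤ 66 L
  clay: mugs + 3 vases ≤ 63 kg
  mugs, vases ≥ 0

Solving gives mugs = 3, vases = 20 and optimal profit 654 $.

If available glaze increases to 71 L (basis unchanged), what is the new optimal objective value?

Both glaze and clay are binding at x*.
The binding rows give the dual system: 2·y_glaze + 1·y_clay = 18 and 3·y_glaze + 3·y_clay = 30.
This yields shadow prices y_glaze = 8, y_clay = 2.
Δz = y_glaze·Δb = 8 × (5) = 40, so new z* = 654 + 40 = 694.

694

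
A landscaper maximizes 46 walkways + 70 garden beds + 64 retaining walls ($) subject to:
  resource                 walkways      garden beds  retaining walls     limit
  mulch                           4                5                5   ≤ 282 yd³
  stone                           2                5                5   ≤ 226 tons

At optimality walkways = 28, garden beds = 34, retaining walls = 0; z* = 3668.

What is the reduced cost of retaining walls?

-6

At the optimum: mulch uses 282 of 282 (binding); stone uses 226 of 226 (binding).
Dual feasibility on the basic columns requires 4·y_mulch + 2·y_stone = 46, 5·y_mulch + 5·y_stone = 70.
Solving: y_mulch = 9, y_stone = 5.
Reduced cost of retaining walls: c₃ − yᵀa₃ = 64 − (9·5 + 5·5) = 64 − 70 = -6.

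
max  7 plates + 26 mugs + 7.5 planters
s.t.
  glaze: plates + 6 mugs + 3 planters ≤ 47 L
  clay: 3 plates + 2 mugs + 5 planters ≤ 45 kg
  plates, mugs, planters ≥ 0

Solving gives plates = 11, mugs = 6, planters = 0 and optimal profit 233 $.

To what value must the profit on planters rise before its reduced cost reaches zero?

17

Check each constraint at x*: glaze 47/47 (tight); clay 45/45 (tight).
From A_Bᵀ y = c: 1·y_glaze + 3·y_clay = 7; 6·y_glaze + 2·y_clay = 26.
This yields shadow prices y_glaze = 4, y_clay = 1.
planters enters the basis when its profit ≥ yᵀa₃ = 4·3 + 1·5 = 17.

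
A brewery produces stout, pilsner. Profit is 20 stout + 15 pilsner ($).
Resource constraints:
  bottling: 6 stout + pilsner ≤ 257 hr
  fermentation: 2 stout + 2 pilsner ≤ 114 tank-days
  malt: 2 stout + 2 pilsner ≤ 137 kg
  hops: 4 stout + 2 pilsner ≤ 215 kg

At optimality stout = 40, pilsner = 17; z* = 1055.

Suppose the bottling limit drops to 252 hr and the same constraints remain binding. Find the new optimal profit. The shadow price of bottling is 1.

Δb = -5, so new z* = 1055 + (1)·(-5) = 1055 − 5 = 1050.

1050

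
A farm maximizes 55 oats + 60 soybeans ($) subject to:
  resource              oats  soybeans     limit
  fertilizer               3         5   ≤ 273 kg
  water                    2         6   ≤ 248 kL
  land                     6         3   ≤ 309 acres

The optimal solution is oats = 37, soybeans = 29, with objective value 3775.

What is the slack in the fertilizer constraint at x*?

17

fertilizer used = 3·37 + 5·29 = 256; slack = 273 − 256 = 17.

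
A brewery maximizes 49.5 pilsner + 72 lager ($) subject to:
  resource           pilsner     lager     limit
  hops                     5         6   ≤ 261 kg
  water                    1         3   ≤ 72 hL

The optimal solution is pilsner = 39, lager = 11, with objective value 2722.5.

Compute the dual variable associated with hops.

8.5

Both hops and water are binding at x*.
From A_Bᵀ y = c: 5·y_hops + 1·y_water = 49.5; 6·y_hops + 3·y_water = 72.
Solving: y_hops = 8.5, y_water = 7.
Shadow price of hops = 8.5.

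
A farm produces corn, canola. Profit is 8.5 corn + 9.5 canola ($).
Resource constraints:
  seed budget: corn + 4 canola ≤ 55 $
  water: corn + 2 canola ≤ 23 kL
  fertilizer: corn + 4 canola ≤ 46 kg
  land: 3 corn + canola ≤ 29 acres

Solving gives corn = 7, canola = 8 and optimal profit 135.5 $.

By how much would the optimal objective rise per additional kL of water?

4

Binding: water and land. Non-binding: seed budget (16 unused), fertilizer (7 unused).
By complementary slackness, y = 0 for the non-binding constraints.
The binding rows give the dual system: 1·y_water + 3·y_land = 8.5 and 2·y_water + 1·y_land = 9.5.
This yields shadow prices y_water = 4, y_land = 1.5.
Shadow price of water = 4.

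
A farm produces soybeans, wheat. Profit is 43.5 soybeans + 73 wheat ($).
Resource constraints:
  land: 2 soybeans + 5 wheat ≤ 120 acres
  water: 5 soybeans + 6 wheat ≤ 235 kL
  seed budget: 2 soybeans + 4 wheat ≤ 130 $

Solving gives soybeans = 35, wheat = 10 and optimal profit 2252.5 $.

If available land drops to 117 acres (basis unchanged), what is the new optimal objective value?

At the optimum: land uses 120 of 120 (binding); water uses 235 of 235 (binding); seed budget uses 110 of 130 (slack = 20).
Slack constraints have shadow price 0 (complementary slackness).
The binding rows give the dual system: 2·y_land + 5·y_water = 43.5 and 5·y_land + 6·y_water = 73.
This yields shadow prices y_land = 8, y_water = 5.5.
Δz = y_land·Δb = 8 × (-3) = -24, so new z* = 2252.5 − 24 = 2228.5.

2228.5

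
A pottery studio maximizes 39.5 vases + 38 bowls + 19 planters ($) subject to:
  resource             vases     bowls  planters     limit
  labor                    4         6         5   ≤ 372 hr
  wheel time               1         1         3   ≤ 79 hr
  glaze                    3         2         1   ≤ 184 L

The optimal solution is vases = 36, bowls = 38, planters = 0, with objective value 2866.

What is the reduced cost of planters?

At the optimum: labor uses 372 of 372 (binding); wheel time uses 74 of 79 (slack = 5); glaze uses 184 of 184 (binding).
Slack constraints have shadow price 0 (complementary slackness).
The binding rows give the dual system: 4·y_labor + 3·y_glaze = 39.5 and 6·y_labor + 2·y_glaze = 38.
→ y_labor = 3.5 and y_glaze = 8.5.
Reduced cost of planters: c₃ − yᵀa₃ = 19 − (3.5·5 + 8.5·1) = 19 − 26 = -7.

-7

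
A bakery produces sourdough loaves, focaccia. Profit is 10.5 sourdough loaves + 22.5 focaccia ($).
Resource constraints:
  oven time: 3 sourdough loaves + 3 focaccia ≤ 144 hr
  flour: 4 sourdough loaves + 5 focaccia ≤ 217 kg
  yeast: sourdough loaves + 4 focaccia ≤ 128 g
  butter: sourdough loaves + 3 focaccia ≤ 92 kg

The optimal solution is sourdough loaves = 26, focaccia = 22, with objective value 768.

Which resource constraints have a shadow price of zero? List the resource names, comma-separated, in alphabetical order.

flour, yeast

oven time: 144/144 (binding)
flour: 214/217 (slack 3)
yeast: 114/128 (slack 14)
butter: 92/92 (binding)
By complementary slackness, a constraint with positive slack has shadow price 0 → flour, yeast.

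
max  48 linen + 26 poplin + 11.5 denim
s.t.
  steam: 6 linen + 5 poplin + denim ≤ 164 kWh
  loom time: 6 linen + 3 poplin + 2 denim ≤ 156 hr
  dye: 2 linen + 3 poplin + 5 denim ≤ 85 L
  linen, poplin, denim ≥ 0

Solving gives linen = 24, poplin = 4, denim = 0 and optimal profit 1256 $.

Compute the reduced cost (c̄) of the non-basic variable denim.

At the optimum: steam uses 164 of 164 (binding); loom time uses 156 of 156 (binding); dye uses 60 of 85 (slack = 25).
Since dye is not tight, its dual is 0.
From A_Bᵀ y = c: 6·y_steam + 6·y_loom time = 48; 5·y_steam + 3·y_loom time = 26.
→ y_steam = 1 and y_loom time = 7.
Reduced cost of denim: c₃ − yᵀa₃ = 11.5 − (1·1 + 7·2) = 11.5 − 15 = -3.5.

-3.5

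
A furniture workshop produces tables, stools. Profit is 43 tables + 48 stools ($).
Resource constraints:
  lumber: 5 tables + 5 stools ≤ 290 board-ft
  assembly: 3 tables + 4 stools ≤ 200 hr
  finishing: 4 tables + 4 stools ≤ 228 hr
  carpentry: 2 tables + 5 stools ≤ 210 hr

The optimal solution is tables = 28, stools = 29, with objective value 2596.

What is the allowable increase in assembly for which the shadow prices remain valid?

Binding constraints: assembly, finishing. The basis is B = [[3,4],[4,4]] with det -4.
Per unit increase in assembly, x* moves by d = (-1, 1).
The basis stays optimal until carpentry becomes binding; allowable increase = 3 hr.

3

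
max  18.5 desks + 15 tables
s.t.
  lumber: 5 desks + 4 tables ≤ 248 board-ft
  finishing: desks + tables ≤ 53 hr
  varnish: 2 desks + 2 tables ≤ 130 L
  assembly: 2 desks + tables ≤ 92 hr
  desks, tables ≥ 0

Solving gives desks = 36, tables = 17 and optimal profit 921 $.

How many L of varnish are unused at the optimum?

varnish used = 2·36 + 2·17 = 106; slack = 130 − 106 = 24.

24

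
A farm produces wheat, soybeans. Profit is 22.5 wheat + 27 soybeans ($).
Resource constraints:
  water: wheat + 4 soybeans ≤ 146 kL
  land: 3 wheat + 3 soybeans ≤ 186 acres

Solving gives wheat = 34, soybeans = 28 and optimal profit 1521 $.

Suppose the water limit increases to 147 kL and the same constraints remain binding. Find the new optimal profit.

1522.5

Check each constraint at x*: water 146/146 (tight); land 186/186 (tight).
The binding rows give the dual system: 1·y_water + 3·y_land = 22.5 and 4·y_water + 3·y_land = 27.
Solving: y_water = 1.5, y_land = 7.
Δz = y_water·Δb = 1.5 × (1) = 1.5, so new z* = 1521 + 1.5 = 1522.5.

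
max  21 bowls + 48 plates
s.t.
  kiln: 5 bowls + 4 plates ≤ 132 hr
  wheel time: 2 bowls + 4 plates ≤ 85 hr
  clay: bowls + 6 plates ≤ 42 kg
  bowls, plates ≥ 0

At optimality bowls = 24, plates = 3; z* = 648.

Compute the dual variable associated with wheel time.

0

At the optimum: kiln uses 132 of 132 (binding); wheel time uses 60 of 85 (slack = 25); clay uses 42 of 42 (binding).
By complementary slackness, y = 0 for the non-binding constraint.
The binding rows give the dual system: 5·y_kiln + 1·y_clay = 21 and 4·y_kiln + 6·y_clay = 48.
→ y_kiln = 3 and y_clay = 6.
Shadow price of wheel time = 0.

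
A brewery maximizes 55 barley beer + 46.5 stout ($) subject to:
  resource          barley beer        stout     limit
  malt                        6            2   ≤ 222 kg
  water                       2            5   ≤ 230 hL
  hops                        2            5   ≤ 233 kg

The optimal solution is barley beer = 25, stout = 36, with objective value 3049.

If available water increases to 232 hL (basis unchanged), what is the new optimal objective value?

3062

Check each constraint at x*: malt 222/222 (tight); water 230/230 (tight); hops 230/233 (slack 3).
Since hops is not tight, its dual is 0.
From A_Bᵀ y = c: 6·y_malt + 2·y_water = 55; 2·y_malt + 5·y_water = 46.5.
→ y_malt = 7 and y_water = 6.5.
Δz = y_water·Δb = 6.5 × (2) = 13, so new z* = 3049 + 13 = 3062.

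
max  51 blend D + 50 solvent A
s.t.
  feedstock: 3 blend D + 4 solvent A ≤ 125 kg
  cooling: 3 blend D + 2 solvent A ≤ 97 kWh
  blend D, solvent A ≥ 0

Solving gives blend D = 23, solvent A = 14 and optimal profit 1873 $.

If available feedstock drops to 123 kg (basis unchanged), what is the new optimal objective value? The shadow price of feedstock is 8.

1857

Δb = -2, so new z* = 1873 + (8)·(-2) = 1873 − 16 = 1857.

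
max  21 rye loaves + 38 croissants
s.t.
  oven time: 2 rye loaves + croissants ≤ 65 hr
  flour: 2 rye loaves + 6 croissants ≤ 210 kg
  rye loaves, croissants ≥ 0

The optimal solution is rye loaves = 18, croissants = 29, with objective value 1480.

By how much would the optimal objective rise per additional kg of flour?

5.5

Both oven time and flour are binding at x*.
From A_Bᵀ y = c: 2·y_oven time + 2·y_flour = 21; 1·y_oven time + 6·y_flour = 38.
→ y_oven time = 5 and y_flour = 5.5.
Shadow price of flour = 5.5.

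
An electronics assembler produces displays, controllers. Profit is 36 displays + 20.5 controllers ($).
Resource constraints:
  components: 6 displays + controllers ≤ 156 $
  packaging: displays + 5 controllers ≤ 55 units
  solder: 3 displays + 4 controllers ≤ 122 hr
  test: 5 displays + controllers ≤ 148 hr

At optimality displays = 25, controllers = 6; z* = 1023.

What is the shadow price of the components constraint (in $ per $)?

5.5

Binding: components and packaging. Non-binding: solder (23 unused), test (17 unused).
Since solder, test are not tight, their duals are 0.
The binding rows give the dual system: 6·y_components + 1·y_packaging = 36 and 1·y_components + 5·y_packaging = 20.5.
→ y_components = 5.5 and y_packaging = 3.
Shadow price of components = 5.5.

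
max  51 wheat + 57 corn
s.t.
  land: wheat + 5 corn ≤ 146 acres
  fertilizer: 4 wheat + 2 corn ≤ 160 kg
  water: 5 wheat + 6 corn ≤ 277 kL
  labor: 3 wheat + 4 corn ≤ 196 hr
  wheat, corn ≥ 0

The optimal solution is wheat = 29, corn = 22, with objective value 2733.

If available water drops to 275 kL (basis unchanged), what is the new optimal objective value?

2715

Binding: fertilizer and water. Non-binding: land (7 unused), labor (21 unused).
Since land, labor are not tight, their duals are 0.
From A_Bᵀ y = c: 4·y_fertilizer + 5·y_water = 51; 2·y_fertilizer + 6·y_water = 57.
This yields shadow prices y_fertilizer = 1.5, y_water = 9.
Δz = y_water·Δb = 9 × (-2) = -18, so new z* = 2733 − 18 = 2715.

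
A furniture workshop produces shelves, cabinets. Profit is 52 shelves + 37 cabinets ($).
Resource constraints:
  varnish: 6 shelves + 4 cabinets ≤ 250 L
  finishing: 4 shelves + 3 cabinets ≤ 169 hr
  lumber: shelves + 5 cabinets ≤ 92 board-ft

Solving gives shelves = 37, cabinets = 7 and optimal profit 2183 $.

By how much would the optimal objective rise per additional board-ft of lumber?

At the optimum: varnish uses 250 of 250 (binding); finishing uses 169 of 169 (binding); lumber uses 72 of 92 (slack = 20).
Slack constraints have shadow price 0 (complementary slackness).
Dual feasibility on the basic columns requires 6·y_varnish + 4·y_finishing = 52, 4·y_varnish + 3·y_finishing = 37.
This yields shadow prices y_varnish = 4, y_finishing = 7.
Shadow price of lumber = 0.

0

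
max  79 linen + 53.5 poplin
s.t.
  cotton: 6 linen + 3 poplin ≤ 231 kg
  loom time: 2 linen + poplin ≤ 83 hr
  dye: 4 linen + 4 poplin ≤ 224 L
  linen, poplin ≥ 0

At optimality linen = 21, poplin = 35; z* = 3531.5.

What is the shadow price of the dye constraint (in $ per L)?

Check each constraint at x*: cotton 231/231 (tight); loom time 77/83 (slack 6); dye 224/224 (tight).
Since loom time is not tight, its dual is 0.
From A_Bᵀ y = c: 6·y_cotton + 4·y_dye = 79; 3·y_cotton + 4·y_dye = 53.5.
→ y_cotton = 8.5 and y_dye = 7.
Shadow price of dye = 7.

7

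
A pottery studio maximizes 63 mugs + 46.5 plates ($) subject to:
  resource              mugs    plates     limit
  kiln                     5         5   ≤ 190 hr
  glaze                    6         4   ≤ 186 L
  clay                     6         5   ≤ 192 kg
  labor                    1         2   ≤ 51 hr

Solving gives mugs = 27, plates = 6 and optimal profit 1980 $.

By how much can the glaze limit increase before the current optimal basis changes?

6

Binding constraints: glaze, clay. The basis is B = [[6,4],[6,5]] with det 6.
Per unit increase in glaze, x* moves by d = (0.8333, -1).
The basis stays optimal until plates reaches 0; allowable increase = 6 L.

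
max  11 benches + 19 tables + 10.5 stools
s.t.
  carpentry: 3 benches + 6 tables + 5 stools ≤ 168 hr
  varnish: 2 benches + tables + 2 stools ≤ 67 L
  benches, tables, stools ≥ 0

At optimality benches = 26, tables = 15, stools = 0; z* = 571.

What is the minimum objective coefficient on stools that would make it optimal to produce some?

Both carpentry and varnish are binding at x*.
Dual feasibility on the basic columns requires 3·y_carpentry + 2·y_varnish = 11, 6·y_carpentry + 1·y_varnish = 19.
This yields shadow prices y_carpentry = 3, y_varnish = 1.
stools enters the basis when its profit ≥ yᵀa₃ = 3·5 + 1·2 = 17.

17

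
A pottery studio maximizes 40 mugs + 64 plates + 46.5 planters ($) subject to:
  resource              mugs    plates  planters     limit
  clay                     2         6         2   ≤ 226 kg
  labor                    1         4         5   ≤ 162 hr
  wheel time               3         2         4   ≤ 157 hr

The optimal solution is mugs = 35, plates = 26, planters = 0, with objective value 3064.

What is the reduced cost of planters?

Binding: clay and wheel time. Non-binding: labor (23 unused).
Slack constraints have shadow price 0 (complementary slackness).
The binding rows give the dual system: 2·y_clay + 3·y_wheel time = 40 and 6·y_clay + 2·y_wheel time = 64.
Solving: y_clay = 8, y_wheel time = 8.
Reduced cost of planters: c₃ − yᵀa₃ = 46.5 − (8·2 + 8·4) = 46.5 − 48 = -1.5.

-1.5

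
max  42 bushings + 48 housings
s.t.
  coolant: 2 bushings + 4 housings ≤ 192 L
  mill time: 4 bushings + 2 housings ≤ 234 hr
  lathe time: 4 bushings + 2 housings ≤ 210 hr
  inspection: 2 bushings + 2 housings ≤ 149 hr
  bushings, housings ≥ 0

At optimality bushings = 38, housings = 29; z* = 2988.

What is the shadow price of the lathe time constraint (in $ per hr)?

Check each constraint at x*: coolant 192/192 (tight); mill time 210/234 (slack 24); lathe time 210/210 (tight); inspection 134/149 (slack 15).
By complementary slackness, y = 0 for the non-binding constraints.
From A_Bᵀ y = c: 2·y_coolant + 4·y_lathe time = 42; 4·y_coolant + 2·y_lathe time = 48.
This yields shadow prices y_coolant = 9, y_lathe time = 6.
Shadow price of lathe time = 6.

6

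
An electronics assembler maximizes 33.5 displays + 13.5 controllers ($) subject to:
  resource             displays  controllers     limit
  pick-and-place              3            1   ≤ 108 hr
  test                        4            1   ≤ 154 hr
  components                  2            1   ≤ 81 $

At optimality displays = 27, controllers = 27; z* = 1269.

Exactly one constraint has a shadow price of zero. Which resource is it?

pick-and-place: 108/108 (binding)
test: 135/154 (slack 19)
components: 81/81 (binding)
By complementary slackness, a constraint with positive slack has shadow price 0 → test.

test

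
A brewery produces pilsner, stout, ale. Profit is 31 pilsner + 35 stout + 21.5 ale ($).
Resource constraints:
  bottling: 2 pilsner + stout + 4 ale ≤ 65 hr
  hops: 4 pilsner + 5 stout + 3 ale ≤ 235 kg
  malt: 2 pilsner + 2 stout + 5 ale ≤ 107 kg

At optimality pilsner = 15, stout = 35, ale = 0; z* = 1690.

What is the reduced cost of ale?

At the optimum: bottling uses 65 of 65 (binding); hops uses 235 of 235 (binding); malt uses 100 of 107 (slack = 7).
By complementary slackness, y = 0 for the non-binding constraint.
From A_Bᵀ y = c: 2·y_bottling + 4·y_hops = 31; 1·y_bottling + 5·y_hops = 35.
Solving: y_bottling = 2.5, y_hops = 6.5.
Reduced cost of ale: c₃ − yᵀa₃ = 21.5 − (2.5·4 + 6.5·3) = 21.5 − 29.5 = -8.

-8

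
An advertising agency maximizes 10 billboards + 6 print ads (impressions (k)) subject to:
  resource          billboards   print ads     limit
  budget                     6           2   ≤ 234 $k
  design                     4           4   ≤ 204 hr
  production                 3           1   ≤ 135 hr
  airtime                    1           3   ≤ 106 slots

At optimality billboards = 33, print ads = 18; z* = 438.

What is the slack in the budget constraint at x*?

budget used = 6·33 + 2·18 = 234; slack = 234 − 234 = 0.

0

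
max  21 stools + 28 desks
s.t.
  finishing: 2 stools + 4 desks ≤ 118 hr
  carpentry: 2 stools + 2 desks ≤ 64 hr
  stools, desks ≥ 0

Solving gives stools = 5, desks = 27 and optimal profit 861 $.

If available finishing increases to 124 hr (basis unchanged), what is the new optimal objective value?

882

At the optimum: finishing uses 118 of 118 (binding); carpentry uses 64 of 64 (binding).
From A_Bᵀ y = c: 2·y_finishing + 2·y_carpentry = 21; 4·y_finishing + 2·y_carpentry = 28.
Solving: y_finishing = 3.5, y_carpentry = 7.
Δz = y_finishing·Δb = 3.5 × (6) = 21, so new z* = 861 + 21 = 882.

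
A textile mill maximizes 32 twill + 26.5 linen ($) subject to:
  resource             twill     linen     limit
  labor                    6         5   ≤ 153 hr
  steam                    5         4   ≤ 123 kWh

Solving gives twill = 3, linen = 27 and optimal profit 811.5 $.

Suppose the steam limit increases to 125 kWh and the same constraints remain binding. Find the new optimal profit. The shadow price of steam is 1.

813.5

Δb = 2, so new z* = 811.5 + (1)·(2) = 811.5 + 2 = 813.5.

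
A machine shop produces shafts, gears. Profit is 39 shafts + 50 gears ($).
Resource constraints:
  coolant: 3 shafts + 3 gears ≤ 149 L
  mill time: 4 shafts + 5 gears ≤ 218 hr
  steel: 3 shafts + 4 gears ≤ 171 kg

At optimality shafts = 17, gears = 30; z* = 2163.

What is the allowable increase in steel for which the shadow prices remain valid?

3.4

Binding constraints: mill time, steel. The basis is B = [[4,5],[3,4]] with det 1.
Per unit increase in steel, x* moves by d = (-5, 4).
The basis stays optimal until shafts reaches 0; allowable increase = 3.4 kg.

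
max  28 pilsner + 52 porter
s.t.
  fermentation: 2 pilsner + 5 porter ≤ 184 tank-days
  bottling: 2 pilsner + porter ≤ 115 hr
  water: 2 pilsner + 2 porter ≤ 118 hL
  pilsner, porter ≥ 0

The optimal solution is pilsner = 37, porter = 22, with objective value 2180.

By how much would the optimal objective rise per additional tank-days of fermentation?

8

At the optimum: fermentation uses 184 of 184 (binding); bottling uses 96 of 115 (slack = 19); water uses 118 of 118 (binding).
By complementary slackness, y = 0 for the non-binding constraint.
Dual feasibility on the basic columns requires 2·y_fermentation + 2·y_water = 28, 5·y_fermentation + 2·y_water = 52.
Solving: y_fermentation = 8, y_water = 6.
Shadow price of fermentation = 8.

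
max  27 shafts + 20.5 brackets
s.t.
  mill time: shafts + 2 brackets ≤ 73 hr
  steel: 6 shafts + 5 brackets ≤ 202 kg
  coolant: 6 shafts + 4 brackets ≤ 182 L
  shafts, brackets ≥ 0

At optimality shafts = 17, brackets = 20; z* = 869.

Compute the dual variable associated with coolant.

2

Binding: steel and coolant. Non-binding: mill time (16 unused).
By complementary slackness, y = 0 for the non-binding constraint.
The binding rows give the dual system: 6·y_steel + 6·y_coolant = 27 and 5·y_steel + 4·y_coolant = 20.5.
This yields shadow prices y_steel = 2.5, y_coolant = 2.
Shadow price of coolant = 2.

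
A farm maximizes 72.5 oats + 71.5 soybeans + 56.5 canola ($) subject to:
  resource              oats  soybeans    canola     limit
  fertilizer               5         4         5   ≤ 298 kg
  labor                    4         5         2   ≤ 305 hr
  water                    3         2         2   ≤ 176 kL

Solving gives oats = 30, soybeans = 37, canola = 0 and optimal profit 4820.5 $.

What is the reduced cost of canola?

-1

At the optimum: fertilizer uses 298 of 298 (binding); labor uses 305 of 305 (binding); water uses 164 of 176 (slack = 12).
By complementary slackness, y = 0 for the non-binding constraint.
Dual feasibility on the basic columns requires 5·y_fertilizer + 4·y_labor = 72.5, 4·y_fertilizer + 5·y_labor = 71.5.
This yields shadow prices y_fertilizer = 8.5, y_labor = 7.5.
Reduced cost of canola: c₃ − yᵀa₃ = 56.5 − (8.5·5 + 7.5·2) = 56.5 − 57.5 = -1.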